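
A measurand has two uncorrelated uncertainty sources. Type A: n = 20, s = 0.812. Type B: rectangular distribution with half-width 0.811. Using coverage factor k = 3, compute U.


u_A = s / sqrt(n) = 0.812 / sqrt(20) = 0.18156872
u_B = half_width / sqrt(3) = 0.811 / sqrt(3) = 0.46823107
uc = sqrt(u_A^2 + u_B^2) = sqrt(0.18156872^2 + 0.46823107^2) = 0.50220268
U = k * uc = 3 * 0.50220268
U = 1.5066

1.5066


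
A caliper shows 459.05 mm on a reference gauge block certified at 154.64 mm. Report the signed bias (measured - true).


Systematic error = measured - true
= 459.05 - 154.64
= 304.4100

304.4100


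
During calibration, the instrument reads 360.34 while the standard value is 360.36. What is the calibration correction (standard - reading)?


Correction = standard - reading
= 360.36 - 360.34
= 0.0200

0.0200


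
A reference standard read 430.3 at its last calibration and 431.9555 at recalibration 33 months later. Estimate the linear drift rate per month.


rate = (v2 - v1) / months
= (431.9555 - 430.3) / 33
= 1.6555 / 33
= 0.0502

0.0502


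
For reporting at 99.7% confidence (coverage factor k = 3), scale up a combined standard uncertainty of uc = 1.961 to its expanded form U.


U = k * uc
U = 3 * 1.961
U = 5.8830

5.8830


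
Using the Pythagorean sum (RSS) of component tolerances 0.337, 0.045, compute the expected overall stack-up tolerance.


RSS = sqrt(0.337^2 + 0.045^2)
= sqrt(0.115594)
= 0.3400

0.3400


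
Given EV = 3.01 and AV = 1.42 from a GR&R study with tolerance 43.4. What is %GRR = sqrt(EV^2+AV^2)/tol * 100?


GRR = sqrt(EV^2 + AV^2) = sqrt(3.01^2 + 1.42^2) = 3.3281376
%GRR = GRR / tol * 100 = 3.3281376 / 43.4 * 100
%GRR = 7.6685

7.6685


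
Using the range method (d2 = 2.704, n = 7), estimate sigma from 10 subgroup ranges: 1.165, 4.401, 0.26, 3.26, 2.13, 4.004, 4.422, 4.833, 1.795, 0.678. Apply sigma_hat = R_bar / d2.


R_bar = (1.165 + 4.401 + 0.26 + 3.26 + 2.13 + 4.004 + 4.422 + 4.833 + 1.795 + 0.678) / 10
R_bar = 26.948 / 10 = 2.6948
sigma_hat = R_bar / d2 = 2.6948 / 2.704 = 0.9966

0.9966


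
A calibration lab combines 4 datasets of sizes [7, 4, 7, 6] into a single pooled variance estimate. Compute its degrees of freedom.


nu = sum_i (n_i - 1)
nu = ((7 - 1) + (4 - 1) + (7 - 1) + (6 - 1))
nu = 6 + 3 + 6 + 5
nu = 20

20


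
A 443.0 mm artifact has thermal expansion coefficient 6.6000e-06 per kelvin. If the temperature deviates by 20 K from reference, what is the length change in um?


dL = L * alpha * dT
= 443.0 * 6.6000e-06 * 20
= 0.0584760 mm
dL_um = 0.0584760 * 1000 = 58.4760 um

58.4760


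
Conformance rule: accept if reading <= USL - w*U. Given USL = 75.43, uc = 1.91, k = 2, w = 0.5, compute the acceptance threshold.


U = k * uc = 2 * 1.91 = 3.82
guard band g = w * U = 0.5 * 3.82 = 1.91
AL = USL - g = 75.43 - 1.91
AL = 73.5200

73.5200


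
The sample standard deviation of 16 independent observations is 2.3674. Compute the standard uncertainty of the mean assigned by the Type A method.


u_A = s / sqrt(n)
u_A = 2.3674 / sqrt(16)
u_A = 2.3674 / 4
u_A = 0.5918

0.5918


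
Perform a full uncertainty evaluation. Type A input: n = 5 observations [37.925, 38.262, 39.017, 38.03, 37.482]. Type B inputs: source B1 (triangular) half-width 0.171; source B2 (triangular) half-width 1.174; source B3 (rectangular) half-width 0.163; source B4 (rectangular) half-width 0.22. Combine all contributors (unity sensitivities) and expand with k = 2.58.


mean = (37.925 + 38.262 + 39.017 + 38.03 + 37.482) / 5 = 38.1432
s = sqrt(sum((x - mean)^2)/(n-1)) = 0.56463501
u_A = s / sqrt(n) = 0.56463501 / sqrt(5) = 0.25251245
u_B1 = 0.171 / sqrt(6) = 0.069810458
u_B2 = 1.174 / sqrt(6) = 0.47928349
u_B3 = 0.163 / sqrt(3) = 0.094108094
u_B4 = 0.22 / sqrt(3) = 0.12701706
uc = sqrt(0.25251245^2 + 0.069810458^2 + 0.47928349^2 + 0.094108094^2 + 0.12701706^2) = 0.5686285
U = k * uc = 2.58 * 0.5686285
U = 1.4671

1.4671


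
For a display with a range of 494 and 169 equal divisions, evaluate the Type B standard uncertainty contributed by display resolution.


resolution = range / divisions
resolution = 494 / 169 = 2.9230769
u_res = resolution / (2*sqrt(3))
u_res = 2.9230769 / 3.4641016
u_res = 0.8438

0.8438


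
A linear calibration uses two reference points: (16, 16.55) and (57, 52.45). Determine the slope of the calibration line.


slope = (y2 - y1) / (x2 - x1)
= (52.45 - 16.55) / (57 - 16)
= 35.9000 / 41
= 0.8756

0.8756


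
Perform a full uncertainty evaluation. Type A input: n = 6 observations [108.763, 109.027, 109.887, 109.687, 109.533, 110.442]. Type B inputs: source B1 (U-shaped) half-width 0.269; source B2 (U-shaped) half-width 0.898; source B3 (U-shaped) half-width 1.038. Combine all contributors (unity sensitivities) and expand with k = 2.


mean = (108.763 + 109.027 + 109.887 + 109.687 + 109.533 + 110.442) / 6 = 109.5565
s = sqrt(sum((x - mean)^2)/(n-1)) = 0.60347916
u_A = s / sqrt(n) = 0.60347916 / sqrt(6) = 0.24636934
u_B1 = 0.269 / sqrt(2) = 0.19021172
u_B2 = 0.898 / sqrt(2) = 0.63498189
u_B3 = 1.038 / sqrt(2) = 0.73397684
uc = sqrt(0.24636934^2 + 0.19021172^2 + 0.63498189^2 + 0.73397684^2) = 1.0192165
U = k * uc = 2 * 1.0192165
U = 2.0384

2.0384


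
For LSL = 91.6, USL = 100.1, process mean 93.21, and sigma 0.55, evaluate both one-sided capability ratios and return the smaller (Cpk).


Cpu = (USL - mean) / (3*sigma) = (100.1 - 93.21) / (3*0.55) = 4.1758
Cpl = (mean - LSL) / (3*sigma) = (93.21 - 91.6) / (3*0.55) = 0.9758
Cpk = min(Cpu, Cpl) = 0.9758

0.9758


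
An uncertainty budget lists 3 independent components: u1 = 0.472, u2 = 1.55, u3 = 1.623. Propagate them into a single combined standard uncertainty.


uc = sqrt(0.472^2 + 1.55^2 + 1.623^2)
uc = sqrt(5.259413)
uc = 2.2933

2.2933


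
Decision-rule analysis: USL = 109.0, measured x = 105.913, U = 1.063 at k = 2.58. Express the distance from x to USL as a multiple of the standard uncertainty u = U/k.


u = U / k = 1.063 / 2.58 = 0.4120155
margin = |USL - x| = |109.0 - 105.913| = 3.087
z = margin / u = 3.087 / 0.4120155
z = 7.4924

7.4924


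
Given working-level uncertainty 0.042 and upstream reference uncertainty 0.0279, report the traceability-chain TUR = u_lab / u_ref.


TUR = u_lab / u_ref
= 0.042 / 0.0279
= 1.5054

1.5054


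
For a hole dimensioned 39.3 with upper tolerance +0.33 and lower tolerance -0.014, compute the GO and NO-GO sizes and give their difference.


GO = nominal - lower_tol (smallest hole = maximum material condition)
GO = 39.3 - 0.014 = 39.286
NO-GO = nominal + upper_tol (largest hole = least material condition)
NO-GO = 39.3 + 0.33 = 39.63
spread = NO-GO - GO = 39.63 - 39.286 = 0.3440

0.3440


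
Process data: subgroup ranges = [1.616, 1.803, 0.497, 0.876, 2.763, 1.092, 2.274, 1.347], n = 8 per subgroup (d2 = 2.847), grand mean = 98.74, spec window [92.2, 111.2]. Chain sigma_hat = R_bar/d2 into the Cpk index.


R_bar = (1.616 + 1.803 + 0.497 + 0.876 + 2.763 + 1.092 + 2.274 + 1.347) / 8 = 1.5335
sigma = R_bar / d2 = 1.5335 / 2.847 = 0.53863716
Cp = (USL - LSL)/(6*sigma) = (111.2 - 92.2)/(6*0.53863716) = 5.8790
Cpu = (111.2 - 98.74)/(3*0.53863716) = 7.7108
Cpl = (98.74 - 92.2)/(3*0.53863716) = 4.0473
Cpk = min(Cpu, Cpl) = 4.0473

4.0473


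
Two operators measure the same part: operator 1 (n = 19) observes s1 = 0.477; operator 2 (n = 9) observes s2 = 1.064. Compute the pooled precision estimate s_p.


s_p = sqrt(((n1-1)*s1^2 + (n2-1)*s2^2) / (n1+n2-2))
numerator = (19-1)*0.477^2 + (9-1)*1.064^2 = 4.095522 + 9.056768 = 13.15229
denominator = 19 + 9 - 2 = 26
s_p^2 = 13.15229 / 26 = 0.50585731
s_p = sqrt(0.50585731) = 0.7112

0.7112


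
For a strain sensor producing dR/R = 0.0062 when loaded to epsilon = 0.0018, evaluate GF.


GF = (dR/R) / epsilon
= 0.0062 / 0.0018
= 3.4444

3.4444


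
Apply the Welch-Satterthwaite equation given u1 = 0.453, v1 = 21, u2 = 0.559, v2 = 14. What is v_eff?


uc = sqrt(u1^2 + u2^2) = sqrt(0.453^2 + 0.559^2) = 0.71950678
v_eff = uc^4 / (u1^4/v1 + u2^4/v2)
= 0.71950678^4 / (0.453^4/21 + 0.559^4/14)
= 0.26800294 / 0.0089798713
v_eff = 29.8449

29.8449


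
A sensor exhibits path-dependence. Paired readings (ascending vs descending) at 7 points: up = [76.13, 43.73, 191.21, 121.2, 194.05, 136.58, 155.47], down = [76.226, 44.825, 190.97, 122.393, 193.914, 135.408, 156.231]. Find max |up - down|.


|76.13 - 76.226| = 0.0960
|43.73 - 44.825| = 1.0950
|191.21 - 190.97| = 0.2400
|121.2 - 122.393| = 1.1930
|194.05 - 193.914| = 0.1360
|136.58 - 135.408| = 1.1720
|155.47 - 156.231| = 0.7610
hysteresis = max(diffs) = 1.1930

1.1930


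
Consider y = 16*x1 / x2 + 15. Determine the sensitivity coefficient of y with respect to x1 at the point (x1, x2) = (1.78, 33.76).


y = 16*x1 / x2 + 15
dy/dx1 = 16/x2
Evaluate at x2 = 33.76: c1 = 16 / 33.76
c1 = 0.4739

0.4739


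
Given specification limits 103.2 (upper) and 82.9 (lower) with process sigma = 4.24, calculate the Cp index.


Cp = (USL - LSL) / (6 * sigma)
= (103.2 - 82.9) / (6 * 4.24)
= 20.3000 / 25.4400
= 0.7980

0.7980


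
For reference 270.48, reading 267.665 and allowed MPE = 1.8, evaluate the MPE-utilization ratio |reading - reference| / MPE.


e = indication - reference = 267.665 - 270.48 = -2.8150
|e| = 2.8150
ratio = |e| / MPE = 2.8150 / 1.8
ratio = 1.5639

1.5639


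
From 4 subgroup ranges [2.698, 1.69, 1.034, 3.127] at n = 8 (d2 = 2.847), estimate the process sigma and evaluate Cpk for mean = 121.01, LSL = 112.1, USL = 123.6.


R_bar = (2.698 + 1.69 + 1.034 + 3.127) / 4 = 2.13725
sigma = R_bar / d2 = 2.13725 / 2.847 = 0.75070249
Cp = (USL - LSL)/(6*sigma) = (123.6 - 112.1)/(6*0.75070249) = 2.5532
Cpu = (123.6 - 121.01)/(3*0.75070249) = 1.1500
Cpl = (121.01 - 112.1)/(3*0.75070249) = 3.9563
Cpk = min(Cpu, Cpl) = 1.1500

1.1500


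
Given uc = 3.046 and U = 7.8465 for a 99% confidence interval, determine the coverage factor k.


k = U / uc
k = 7.8465 / 3.046
k = 2.576

2.576


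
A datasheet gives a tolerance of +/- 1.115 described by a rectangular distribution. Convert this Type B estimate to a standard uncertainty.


u_B = half_width / sqrt(3)
u_B = 1.115 / 1.7320508
u_B = 0.6437

0.6437


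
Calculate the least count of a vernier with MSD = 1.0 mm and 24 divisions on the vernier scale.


LC = MSD / n_div
= 1.0 / 24
= 0.0417

0.0417


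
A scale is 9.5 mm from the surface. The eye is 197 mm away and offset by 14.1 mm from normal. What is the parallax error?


error = h * offset / d
= 9.5 * 14.1 / 197
= 0.6799

0.6799


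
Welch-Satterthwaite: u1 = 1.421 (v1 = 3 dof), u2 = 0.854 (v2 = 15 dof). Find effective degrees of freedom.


uc = sqrt(u1^2 + u2^2) = sqrt(1.421^2 + 0.854^2) = 1.6578773
v_eff = uc^4 / (u1^4/v1 + u2^4/v2)
= 1.6578773^4 / (1.421^4/3 + 0.854^4/15)
= 7.5545664 / 1.3945715
v_eff = 5.4171

5.4171


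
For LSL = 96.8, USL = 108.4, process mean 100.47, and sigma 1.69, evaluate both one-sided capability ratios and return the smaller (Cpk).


Cpu = (USL - mean) / (3*sigma) = (108.4 - 100.47) / (3*1.69) = 1.5641
Cpl = (mean - LSL) / (3*sigma) = (100.47 - 96.8) / (3*1.69) = 0.7239
Cpk = min(Cpu, Cpl) = 0.7239

0.7239


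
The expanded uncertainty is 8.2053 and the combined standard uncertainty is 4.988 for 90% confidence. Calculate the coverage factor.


k = U / uc
k = 8.2053 / 4.988
k = 1.645

1.645


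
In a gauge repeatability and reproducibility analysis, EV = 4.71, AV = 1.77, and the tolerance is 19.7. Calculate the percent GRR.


GRR = sqrt(EV^2 + AV^2) = sqrt(4.71^2 + 1.77^2) = 5.0316001
%GRR = GRR / tol * 100 = 5.0316001 / 19.7 * 100
%GRR = 25.5411

25.5411


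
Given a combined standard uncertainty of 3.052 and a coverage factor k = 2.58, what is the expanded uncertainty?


U = k * uc
U = 2.58 * 3.052
U = 7.8742

7.8742


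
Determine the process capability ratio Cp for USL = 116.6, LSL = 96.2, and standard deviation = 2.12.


Cp = (USL - LSL) / (6 * sigma)
= (116.6 - 96.2) / (6 * 2.12)
= 20.4000 / 12.7200
= 1.6038

1.6038


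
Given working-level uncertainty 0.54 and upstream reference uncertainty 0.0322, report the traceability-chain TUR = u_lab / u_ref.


TUR = u_lab / u_ref
= 0.54 / 0.0322
= 16.7702

16.7702


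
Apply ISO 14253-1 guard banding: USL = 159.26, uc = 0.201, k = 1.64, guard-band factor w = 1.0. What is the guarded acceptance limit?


U = k * uc = 1.64 * 0.201 = 0.32964
guard band g = w * U = 1.0 * 0.32964 = 0.32964
AL = USL - g = 159.26 - 0.32964
AL = 158.9304

158.9304


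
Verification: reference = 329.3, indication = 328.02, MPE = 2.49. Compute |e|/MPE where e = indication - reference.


e = indication - reference = 328.02 - 329.3 = -1.2800
|e| = 1.2800
ratio = |e| / MPE = 1.2800 / 2.49
ratio = 0.5141

0.5141


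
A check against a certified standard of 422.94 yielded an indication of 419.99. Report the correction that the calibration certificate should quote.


Correction = standard - reading
= 422.94 - 419.99
= 2.9500

2.9500


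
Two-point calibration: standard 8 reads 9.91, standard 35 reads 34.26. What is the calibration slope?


slope = (y2 - y1) / (x2 - x1)
= (34.26 - 9.91) / (35 - 8)
= 24.3500 / 27
= 0.9019

0.9019


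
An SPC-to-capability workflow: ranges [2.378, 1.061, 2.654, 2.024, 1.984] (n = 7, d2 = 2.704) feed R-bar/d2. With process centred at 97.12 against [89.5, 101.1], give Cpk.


R_bar = (2.378 + 1.061 + 2.654 + 2.024 + 1.984) / 5 = 2.0202
sigma = R_bar / d2 = 2.0202 / 2.704 = 0.74711538
Cp = (USL - LSL)/(6*sigma) = (101.1 - 89.5)/(6*0.74711538) = 2.5877
Cpu = (101.1 - 97.12)/(3*0.74711538) = 1.7757
Cpl = (97.12 - 89.5)/(3*0.74711538) = 3.3997
Cpk = min(Cpu, Cpl) = 1.7757

1.7757


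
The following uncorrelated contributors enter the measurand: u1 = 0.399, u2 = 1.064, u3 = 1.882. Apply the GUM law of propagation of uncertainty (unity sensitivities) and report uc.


uc = sqrt(0.399^2 + 1.064^2 + 1.882^2)
uc = sqrt(4.833221)
uc = 2.1985

2.1985


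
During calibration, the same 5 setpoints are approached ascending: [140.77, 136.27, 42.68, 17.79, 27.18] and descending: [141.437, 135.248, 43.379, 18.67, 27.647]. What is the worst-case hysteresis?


|140.77 - 141.437| = 0.6670
|136.27 - 135.248| = 1.0220
|42.68 - 43.379| = 0.6990
|17.79 - 18.67| = 0.8800
|27.18 - 27.647| = 0.4670
hysteresis = max(diffs) = 1.0220

1.0220


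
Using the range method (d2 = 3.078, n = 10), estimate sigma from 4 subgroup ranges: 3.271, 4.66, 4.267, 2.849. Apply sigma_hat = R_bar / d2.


R_bar = (3.271 + 4.66 + 4.267 + 2.849) / 4
R_bar = 15.047 / 4 = 3.76175
sigma_hat = R_bar / d2 = 3.76175 / 3.078 = 1.2221

1.2221


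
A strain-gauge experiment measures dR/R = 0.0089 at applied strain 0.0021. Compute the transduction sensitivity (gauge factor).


GF = (dR/R) / epsilon
= 0.0089 / 0.0021
= 4.2381

4.2381


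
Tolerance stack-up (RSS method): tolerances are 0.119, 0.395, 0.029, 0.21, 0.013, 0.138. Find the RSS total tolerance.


RSS = sqrt(0.119^2 + 0.395^2 + 0.029^2 + 0.21^2 + 0.013^2 + 0.138^2)
= sqrt(0.23434)
= 0.4841

0.4841


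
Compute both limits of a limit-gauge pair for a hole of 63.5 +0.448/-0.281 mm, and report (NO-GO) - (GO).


GO = nominal - lower_tol (smallest hole = maximum material condition)
GO = 63.5 - 0.281 = 63.219
NO-GO = nominal + upper_tol (largest hole = least material condition)
NO-GO = 63.5 + 0.448 = 63.948
spread = NO-GO - GO = 63.948 - 63.219 = 0.7290

0.7290


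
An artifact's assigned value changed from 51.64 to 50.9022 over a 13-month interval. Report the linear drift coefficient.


rate = (v2 - v1) / months
= (50.9022 - 51.64) / 13
= -0.7378 / 13
= -0.0568

-0.0568


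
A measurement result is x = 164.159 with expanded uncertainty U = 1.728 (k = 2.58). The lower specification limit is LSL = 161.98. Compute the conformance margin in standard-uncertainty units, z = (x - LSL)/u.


u = U / k = 1.728 / 2.58 = 0.66976744
margin = |LSL - x| = |161.98 - 164.159| = 2.179
z = margin / u = 2.179 / 0.66976744
z = 3.2534

3.2534


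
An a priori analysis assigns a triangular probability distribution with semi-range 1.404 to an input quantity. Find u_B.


u_B = half_width / sqrt(6)
u_B = 1.404 / 2.4494897
u_B = 0.5732

0.5732


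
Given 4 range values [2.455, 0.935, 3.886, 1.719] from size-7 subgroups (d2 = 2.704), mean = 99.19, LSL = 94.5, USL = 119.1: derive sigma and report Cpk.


R_bar = (2.455 + 0.935 + 3.886 + 1.719) / 4 = 2.24875
sigma = R_bar / d2 = 2.24875 / 2.704 = 0.83163831
Cp = (USL - LSL)/(6*sigma) = (119.1 - 94.5)/(6*0.83163831) = 4.9300
Cpu = (119.1 - 99.19)/(3*0.83163831) = 7.9802
Cpl = (99.19 - 94.5)/(3*0.83163831) = 1.8798
Cpk = min(Cpu, Cpl) = 1.8798

1.8798


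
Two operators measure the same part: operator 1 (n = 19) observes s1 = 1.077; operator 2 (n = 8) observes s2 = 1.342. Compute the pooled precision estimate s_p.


s_p = sqrt(((n1-1)*s1^2 + (n2-1)*s2^2) / (n1+n2-2))
numerator = (19-1)*1.077^2 + (8-1)*1.342^2 = 20.878722 + 12.606748 = 33.48547
denominator = 19 + 8 - 2 = 25
s_p^2 = 33.48547 / 25 = 1.3394188
s_p = sqrt(1.3394188) = 1.1573

1.1573


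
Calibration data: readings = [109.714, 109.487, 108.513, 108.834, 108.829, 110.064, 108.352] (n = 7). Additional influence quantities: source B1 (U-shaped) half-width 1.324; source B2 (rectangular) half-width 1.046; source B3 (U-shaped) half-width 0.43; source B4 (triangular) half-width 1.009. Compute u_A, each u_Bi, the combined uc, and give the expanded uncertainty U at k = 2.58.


mean = (109.714 + 109.487 + 108.513 + 108.834 + 108.829 + 110.064 + 108.352) / 7 = 109.1132857
s = sqrt(sum((x - mean)^2)/(n-1)) = 0.64589672
u_A = s / sqrt(n) = 0.64589672 / sqrt(7) = 0.24412601
u_B1 = 1.324 / sqrt(2) = 0.93620938
u_B2 = 1.046 / sqrt(3) = 0.60390838
u_B3 = 0.43 / sqrt(2) = 0.30405592
u_B4 = 1.009 / sqrt(6) = 0.41192253
uc = sqrt(0.24412601^2 + 0.93620938^2 + 0.60390838^2 + 0.30405592^2 + 0.41192253^2) = 1.2501684
U = k * uc = 2.58 * 1.2501684
U = 3.2254

3.2254


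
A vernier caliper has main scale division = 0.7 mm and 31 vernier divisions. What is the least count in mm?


LC = MSD / n_div
= 0.7 / 31
= 0.0226

0.0226


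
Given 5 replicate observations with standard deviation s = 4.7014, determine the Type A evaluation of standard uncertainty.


u_A = s / sqrt(n)
u_A = 4.7014 / sqrt(5)
u_A = 4.7014 / 2.236068
u_A = 2.1025

2.1025


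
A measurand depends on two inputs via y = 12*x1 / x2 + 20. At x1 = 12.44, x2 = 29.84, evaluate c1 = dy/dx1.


y = 12*x1 / x2 + 20
dy/dx1 = 12/x2
Evaluate at x2 = 29.84: c1 = 12 / 29.84
c1 = 0.4021

0.4021


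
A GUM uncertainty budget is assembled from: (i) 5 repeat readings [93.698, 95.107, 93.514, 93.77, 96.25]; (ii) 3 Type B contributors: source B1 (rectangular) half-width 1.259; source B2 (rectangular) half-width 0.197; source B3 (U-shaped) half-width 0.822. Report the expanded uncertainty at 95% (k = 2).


mean = (93.698 + 95.107 + 93.514 + 93.77 + 96.25) / 5 = 94.4678
s = sqrt(sum((x - mean)^2)/(n-1)) = 1.1804729
u_A = s / sqrt(n) = 1.1804729 / sqrt(5) = 0.52792353
u_B1 = 1.259 / sqrt(3) = 0.72688399
u_B2 = 0.197 / sqrt(3) = 0.113738
u_B3 = 0.822 / sqrt(2) = 0.58124177
uc = sqrt(0.52792353^2 + 0.72688399^2 + 0.113738^2 + 0.58124177^2) = 1.0760306
U = k * uc = 2 * 1.0760306
U = 2.1521

2.1521


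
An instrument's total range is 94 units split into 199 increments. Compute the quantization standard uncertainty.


resolution = range / divisions
resolution = 94 / 199 = 0.47236181
u_res = resolution / (2*sqrt(3))
u_res = 0.47236181 / 3.4641016
u_res = 0.1364

0.1364


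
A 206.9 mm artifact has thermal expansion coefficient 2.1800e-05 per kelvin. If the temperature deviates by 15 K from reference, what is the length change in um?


dL = L * alpha * dT
= 206.9 * 2.1800e-05 * 15
= 0.0676563 mm
dL_um = 0.0676563 * 1000 = 67.6563 um

67.6563


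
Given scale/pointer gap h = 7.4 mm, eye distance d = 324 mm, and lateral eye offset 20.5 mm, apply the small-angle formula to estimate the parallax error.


error = h * offset / d
= 7.4 * 20.5 / 324
= 0.4682

0.4682


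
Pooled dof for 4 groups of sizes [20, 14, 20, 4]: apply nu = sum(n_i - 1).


nu = sum_i (n_i - 1)
nu = ((20 - 1) + (14 - 1) + (20 - 1) + (4 - 1))
nu = 19 + 13 + 19 + 3
nu = 54

54


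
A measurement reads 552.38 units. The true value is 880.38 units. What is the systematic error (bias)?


Systematic error = measured - true
= 552.38 - 880.38
= -328.0000

-328.0000


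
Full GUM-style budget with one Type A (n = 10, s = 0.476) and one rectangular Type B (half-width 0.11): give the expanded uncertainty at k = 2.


u_A = s / sqrt(n) = 0.476 / sqrt(10) = 0.15052442
u_B = half_width / sqrt(3) = 0.11 / sqrt(3) = 0.06350853
uc = sqrt(u_A^2 + u_B^2) = sqrt(0.15052442^2 + 0.06350853^2) = 0.1633736
U = k * uc = 2 * 0.1633736
U = 0.3267

0.3267


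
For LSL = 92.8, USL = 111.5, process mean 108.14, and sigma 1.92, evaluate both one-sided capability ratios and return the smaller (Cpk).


Cpu = (USL - mean) / (3*sigma) = (111.5 - 108.14) / (3*1.92) = 0.5833
Cpl = (mean - LSL) / (3*sigma) = (108.14 - 92.8) / (3*1.92) = 2.6632
Cpk = min(Cpu, Cpl) = 0.5833

0.5833


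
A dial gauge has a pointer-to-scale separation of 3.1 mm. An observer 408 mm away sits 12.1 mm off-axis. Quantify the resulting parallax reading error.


error = h * offset / d
= 3.1 * 12.1 / 408
= 0.0919

0.0919


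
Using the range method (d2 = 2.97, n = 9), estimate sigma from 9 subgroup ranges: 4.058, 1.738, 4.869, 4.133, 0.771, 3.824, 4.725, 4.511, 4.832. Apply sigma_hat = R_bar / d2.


R_bar = (4.058 + 1.738 + 4.869 + 4.133 + 0.771 + 3.824 + 4.725 + 4.511 + 4.832) / 9
R_bar = 33.461 / 9 = 3.7178889
sigma_hat = R_bar / d2 = 3.7178889 / 2.97 = 1.2518

1.2518


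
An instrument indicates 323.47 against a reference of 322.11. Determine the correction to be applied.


Correction = standard - reading
= 322.11 - 323.47
= -1.3600

-1.3600


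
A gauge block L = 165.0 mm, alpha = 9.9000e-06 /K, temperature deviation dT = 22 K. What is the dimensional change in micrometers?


dL = L * alpha * dT
= 165.0 * 9.9000e-06 * 22
= 0.0359370 mm
dL_um = 0.0359370 * 1000 = 35.9370 um

35.9370


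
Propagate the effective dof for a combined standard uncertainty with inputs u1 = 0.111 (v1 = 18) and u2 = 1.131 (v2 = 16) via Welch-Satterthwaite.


uc = sqrt(u1^2 + u2^2) = sqrt(0.111^2 + 1.131^2) = 1.1364339
v_eff = uc^4 / (u1^4/v1 + u2^4/v2)
= 1.1364339^4 / (0.111^4/18 + 1.131^4/16)
= 1.6679258 / 0.10227424
v_eff = 16.3084

16.3084


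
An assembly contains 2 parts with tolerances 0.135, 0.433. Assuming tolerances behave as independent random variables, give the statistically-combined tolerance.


RSS = sqrt(0.135^2 + 0.433^2)
= sqrt(0.205714)
= 0.4536

0.4536


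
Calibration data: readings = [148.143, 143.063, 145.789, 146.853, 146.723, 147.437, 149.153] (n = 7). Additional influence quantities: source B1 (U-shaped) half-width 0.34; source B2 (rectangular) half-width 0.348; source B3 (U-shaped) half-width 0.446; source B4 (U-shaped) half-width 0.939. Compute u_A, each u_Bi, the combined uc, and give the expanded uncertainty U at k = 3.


mean = (148.143 + 143.063 + 145.789 + 146.853 + 146.723 + 147.437 + 149.153) / 7 = 146.7372857
s = sqrt(sum((x - mean)^2)/(n-1)) = 1.9457014
u_A = s / sqrt(n) = 1.9457014 / sqrt(7) = 0.735406
u_B1 = 0.34 / sqrt(2) = 0.24041631
u_B2 = 0.348 / sqrt(3) = 0.20091789
u_B3 = 0.446 / sqrt(2) = 0.31536962
u_B4 = 0.939 / sqrt(2) = 0.66397327
uc = sqrt(0.735406^2 + 0.24041631^2 + 0.20091789^2 + 0.31536962^2 + 0.66397327^2) = 1.0859597
U = k * uc = 3 * 1.0859597
U = 3.2579

3.2579


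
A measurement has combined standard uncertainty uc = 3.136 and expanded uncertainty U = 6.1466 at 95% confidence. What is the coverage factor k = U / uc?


k = U / uc
k = 6.1466 / 3.136
k = 1.96

1.96


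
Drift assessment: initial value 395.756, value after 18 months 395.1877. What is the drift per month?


rate = (v2 - v1) / months
= (395.1877 - 395.756) / 18
= -0.5683 / 18
= -0.0316

-0.0316


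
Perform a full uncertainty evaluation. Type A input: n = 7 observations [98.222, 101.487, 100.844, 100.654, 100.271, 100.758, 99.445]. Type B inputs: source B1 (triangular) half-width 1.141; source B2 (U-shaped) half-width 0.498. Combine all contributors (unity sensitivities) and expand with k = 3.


mean = (98.222 + 101.487 + 100.844 + 100.654 + 100.271 + 100.758 + 99.445) / 7 = 100.2401429
s = sqrt(sum((x - mean)^2)/(n-1)) = 1.0851156
u_A = s / sqrt(n) = 1.0851156 / sqrt(7) = 0.41013515
u_B1 = 1.141 / sqrt(6) = 0.4658113
u_B2 = 0.498 / sqrt(2) = 0.35213918
uc = sqrt(0.41013515^2 + 0.4658113^2 + 0.35213918^2) = 0.71357761
U = k * uc = 3 * 0.71357761
U = 2.1407

2.1407


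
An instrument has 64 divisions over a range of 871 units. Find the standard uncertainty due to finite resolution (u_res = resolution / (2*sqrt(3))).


resolution = range / divisions
resolution = 871 / 64 = 13.609375
u_res = resolution / (2*sqrt(3))
u_res = 13.609375 / 3.4641016
u_res = 3.9287

3.9287


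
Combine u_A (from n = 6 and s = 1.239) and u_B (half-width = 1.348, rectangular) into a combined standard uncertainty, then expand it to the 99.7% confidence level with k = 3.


u_A = s / sqrt(n) = 1.239 / sqrt(6) = 0.50581963
u_B = half_width / sqrt(3) = 1.348 / sqrt(3) = 0.77826816
uc = sqrt(u_A^2 + u_B^2) = sqrt(0.50581963^2 + 0.77826816^2) = 0.92819978
U = k * uc = 3 * 0.92819978
U = 2.7846

2.7846


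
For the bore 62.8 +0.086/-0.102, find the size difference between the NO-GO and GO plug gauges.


GO = nominal - lower_tol (smallest hole = maximum material condition)
GO = 62.8 - 0.102 = 62.698
NO-GO = nominal + upper_tol (largest hole = least material condition)
NO-GO = 62.8 + 0.086 = 62.886
spread = NO-GO - GO = 62.886 - 62.698 = 0.1880

0.1880


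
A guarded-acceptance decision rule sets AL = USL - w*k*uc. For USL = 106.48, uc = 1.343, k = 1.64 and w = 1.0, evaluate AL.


U = k * uc = 1.64 * 1.343 = 2.20252
guard band g = w * U = 1.0 * 2.20252 = 2.20252
AL = USL - g = 106.48 - 2.20252
AL = 104.2775

104.2775


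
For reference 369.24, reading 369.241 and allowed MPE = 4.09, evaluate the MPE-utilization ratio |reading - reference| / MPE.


e = indication - reference = 369.241 - 369.24 = 0.0010
|e| = 0.0010
ratio = |e| / MPE = 0.0010 / 4.09
ratio = 2.4450e-04

2.4450e-04


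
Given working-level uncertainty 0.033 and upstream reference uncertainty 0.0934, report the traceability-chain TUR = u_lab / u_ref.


TUR = u_lab / u_ref
= 0.033 / 0.0934
= 0.3533

0.3533


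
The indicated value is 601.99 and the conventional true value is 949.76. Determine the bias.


Systematic error = measured - true
= 601.99 - 949.76
= -347.7700

-347.7700


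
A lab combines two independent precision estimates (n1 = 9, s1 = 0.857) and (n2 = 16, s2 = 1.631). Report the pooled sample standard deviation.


s_p = sqrt(((n1-1)*s1^2 + (n2-1)*s2^2) / (n1+n2-2))
numerator = (9-1)*0.857^2 + (16-1)*1.631^2 = 5.875592 + 39.902415 = 45.778007
denominator = 9 + 16 - 2 = 23
s_p^2 = 45.778007 / 23 = 1.9903481
s_p = sqrt(1.9903481) = 1.4108

1.4108


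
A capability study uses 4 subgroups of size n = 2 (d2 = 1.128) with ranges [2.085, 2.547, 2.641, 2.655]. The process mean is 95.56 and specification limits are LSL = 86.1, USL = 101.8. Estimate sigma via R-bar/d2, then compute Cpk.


R_bar = (2.085 + 2.547 + 2.641 + 2.655) / 4 = 2.482
sigma = R_bar / d2 = 2.482 / 1.128 = 2.2003546
Cp = (USL - LSL)/(6*sigma) = (101.8 - 86.1)/(6*2.2003546) = 1.1892
Cpu = (101.8 - 95.56)/(3*2.2003546) = 0.9453
Cpl = (95.56 - 86.1)/(3*2.2003546) = 1.4331
Cpk = min(Cpu, Cpl) = 0.9453

0.9453


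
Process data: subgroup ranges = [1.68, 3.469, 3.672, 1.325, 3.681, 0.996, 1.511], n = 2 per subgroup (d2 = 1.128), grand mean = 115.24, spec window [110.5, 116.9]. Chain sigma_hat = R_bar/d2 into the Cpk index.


R_bar = (1.68 + 3.469 + 3.672 + 1.325 + 3.681 + 0.996 + 1.511) / 7 = 2.3334286
sigma = R_bar / d2 = 2.3334286 / 1.128 = 2.0686424
Cp = (USL - LSL)/(6*sigma) = (116.9 - 110.5)/(6*2.0686424) = 0.5156
Cpu = (116.9 - 115.24)/(3*2.0686424) = 0.2675
Cpl = (115.24 - 110.5)/(3*2.0686424) = 0.7638
Cpk = min(Cpu, Cpl) = 0.2675

0.2675


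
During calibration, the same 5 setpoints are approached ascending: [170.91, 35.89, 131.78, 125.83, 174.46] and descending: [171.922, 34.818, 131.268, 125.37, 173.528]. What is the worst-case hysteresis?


|170.91 - 171.922| = 1.0120
|35.89 - 34.818| = 1.0720
|131.78 - 131.268| = 0.5120
|125.83 - 125.37| = 0.4600
|174.46 - 173.528| = 0.9320
hysteresis = max(diffs) = 1.0720

1.0720


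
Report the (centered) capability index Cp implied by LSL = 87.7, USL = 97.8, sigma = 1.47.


Cp = (USL - LSL) / (6 * sigma)
= (97.8 - 87.7) / (6 * 1.47)
= 10.1000 / 8.8200
= 1.1451

1.1451


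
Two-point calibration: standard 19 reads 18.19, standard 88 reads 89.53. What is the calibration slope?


slope = (y2 - y1) / (x2 - x1)
= (89.53 - 18.19) / (88 - 19)
= 71.3400 / 69
= 1.0339

1.0339


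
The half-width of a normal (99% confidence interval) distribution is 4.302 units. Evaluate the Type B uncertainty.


u_B = half_width / 2.576
u_B = 4.302 / 2.576
u_B = 1.6700

1.6700


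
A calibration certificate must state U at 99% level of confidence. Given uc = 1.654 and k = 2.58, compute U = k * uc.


U = k * uc
U = 2.58 * 1.654
U = 4.2673

4.2673


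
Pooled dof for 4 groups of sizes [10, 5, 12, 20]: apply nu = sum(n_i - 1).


nu = sum_i (n_i - 1)
nu = ((10 - 1) + (5 - 1) + (12 - 1) + (20 - 1))
nu = 9 + 4 + 11 + 19
nu = 43

43


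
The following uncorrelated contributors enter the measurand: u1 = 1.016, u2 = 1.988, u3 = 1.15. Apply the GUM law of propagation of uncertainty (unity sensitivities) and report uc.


uc = sqrt(1.016^2 + 1.988^2 + 1.15^2)
uc = sqrt(6.3069)
uc = 2.5114

2.5114


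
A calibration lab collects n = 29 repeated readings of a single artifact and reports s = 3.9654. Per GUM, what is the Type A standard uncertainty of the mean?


u_A = s / sqrt(n)
u_A = 3.9654 / sqrt(29)
u_A = 3.9654 / 5.3851648
u_A = 0.7364

0.7364


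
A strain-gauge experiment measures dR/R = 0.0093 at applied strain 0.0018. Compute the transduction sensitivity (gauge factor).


GF = (dR/R) / epsilon
= 0.0093 / 0.0018
= 5.1667

5.1667


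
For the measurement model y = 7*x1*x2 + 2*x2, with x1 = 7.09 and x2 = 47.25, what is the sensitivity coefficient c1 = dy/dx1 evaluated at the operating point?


y = 7*x1*x2 + 2*x2
dy/dx1 = 7*x2
Evaluate at x2 = 47.25: c1 = 7 * 47.25
c1 = 330.7500

330.7500


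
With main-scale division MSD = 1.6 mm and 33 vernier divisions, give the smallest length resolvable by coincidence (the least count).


LC = MSD / n_div
= 1.6 / 33
= 0.0485

0.0485


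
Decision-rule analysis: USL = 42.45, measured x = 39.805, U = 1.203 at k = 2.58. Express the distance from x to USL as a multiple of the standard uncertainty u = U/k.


u = U / k = 1.203 / 2.58 = 0.46627907
margin = |USL - x| = |42.45 - 39.805| = 2.645
z = margin / u = 2.645 / 0.46627907
z = 5.6726

5.6726


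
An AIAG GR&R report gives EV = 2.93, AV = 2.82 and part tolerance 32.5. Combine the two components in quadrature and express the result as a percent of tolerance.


GRR = sqrt(EV^2 + AV^2) = sqrt(2.93^2 + 2.82^2) = 4.0666079
%GRR = GRR / tol * 100 = 4.0666079 / 32.5 * 100
%GRR = 12.5126

12.5126


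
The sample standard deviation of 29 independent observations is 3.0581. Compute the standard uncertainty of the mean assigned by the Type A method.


u_A = s / sqrt(n)
u_A = 3.0581 / sqrt(29)
u_A = 3.0581 / 5.3851648
u_A = 0.5679

0.5679


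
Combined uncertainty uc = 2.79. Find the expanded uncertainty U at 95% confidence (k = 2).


U = k * uc
U = 2 * 2.79
U = 5.5800

5.5800


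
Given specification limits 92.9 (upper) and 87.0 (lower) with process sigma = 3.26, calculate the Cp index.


Cp = (USL - LSL) / (6 * sigma)
= (92.9 - 87.0) / (6 * 3.26)
= 5.9000 / 19.5600
= 0.3016

0.3016


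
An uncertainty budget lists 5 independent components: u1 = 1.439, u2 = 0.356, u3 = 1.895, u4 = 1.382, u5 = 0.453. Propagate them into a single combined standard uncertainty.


uc = sqrt(1.439^2 + 0.356^2 + 1.895^2 + 1.382^2 + 0.453^2)
uc = sqrt(7.903615)
uc = 2.8113

2.8113


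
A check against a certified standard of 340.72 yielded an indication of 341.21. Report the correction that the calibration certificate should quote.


Correction = standard - reading
= 340.72 - 341.21
= -0.4900

-0.4900


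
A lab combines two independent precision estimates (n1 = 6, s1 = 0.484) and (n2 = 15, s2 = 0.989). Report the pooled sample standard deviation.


s_p = sqrt(((n1-1)*s1^2 + (n2-1)*s2^2) / (n1+n2-2))
numerator = (6-1)*0.484^2 + (15-1)*0.989^2 = 1.17128 + 13.693694 = 14.864974
denominator = 6 + 15 - 2 = 19
s_p^2 = 14.864974 / 19 = 0.78236705
s_p = sqrt(0.78236705) = 0.8845

0.8845


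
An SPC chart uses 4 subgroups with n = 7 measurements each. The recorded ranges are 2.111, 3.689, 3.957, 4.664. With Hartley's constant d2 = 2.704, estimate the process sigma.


R_bar = (2.111 + 3.689 + 3.957 + 4.664) / 4
R_bar = 14.421 / 4 = 3.60525
sigma_hat = R_bar / d2 = 3.60525 / 2.704 = 1.3333

1.3333


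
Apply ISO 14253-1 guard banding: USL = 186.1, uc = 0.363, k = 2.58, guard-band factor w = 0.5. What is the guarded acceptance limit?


U = k * uc = 2.58 * 0.363 = 0.93654
guard band g = w * U = 0.5 * 0.93654 = 0.46827
AL = USL - g = 186.1 - 0.46827
AL = 185.6317

185.6317


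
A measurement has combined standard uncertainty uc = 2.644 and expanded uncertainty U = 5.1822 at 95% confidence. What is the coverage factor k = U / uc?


k = U / uc
k = 5.1822 / 2.644
k = 1.96

1.96


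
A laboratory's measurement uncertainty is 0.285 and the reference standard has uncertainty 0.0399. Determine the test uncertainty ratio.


TUR = u_lab / u_ref
= 0.285 / 0.0399
= 7.1429

7.1429


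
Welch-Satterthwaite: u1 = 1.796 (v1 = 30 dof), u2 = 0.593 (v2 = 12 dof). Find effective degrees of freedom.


uc = sqrt(u1^2 + u2^2) = sqrt(1.796^2 + 0.593^2) = 1.8913659
v_eff = uc^4 / (u1^4/v1 + u2^4/v2)
= 1.8913659^4 / (1.796^4/30 + 0.593^4/12)
= 12.796825 / 0.3571247
v_eff = 35.8329

35.8329


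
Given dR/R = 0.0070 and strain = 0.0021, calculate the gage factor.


GF = (dR/R) / epsilon
= 0.0070 / 0.0021
= 3.3333

3.3333


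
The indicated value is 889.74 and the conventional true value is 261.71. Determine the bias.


Systematic error = measured - true
= 889.74 - 261.71
= 628.0300

628.0300


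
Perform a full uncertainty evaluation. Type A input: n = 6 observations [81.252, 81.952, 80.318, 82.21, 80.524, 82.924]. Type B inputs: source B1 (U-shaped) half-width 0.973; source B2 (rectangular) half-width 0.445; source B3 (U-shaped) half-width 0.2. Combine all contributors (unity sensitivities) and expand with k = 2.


mean = (81.252 + 81.952 + 80.318 + 82.21 + 80.524 + 82.924) / 6 = 81.53
s = sqrt(sum((x - mean)^2)/(n-1)) = 1.014099
u_A = s / sqrt(n) = 1.014099 / sqrt(6) = 0.41400418
u_B1 = 0.973 / sqrt(2) = 0.6880149
u_B2 = 0.445 / sqrt(3) = 0.25692087
u_B3 = 0.2 / sqrt(2) = 0.14142136
uc = sqrt(0.41400418^2 + 0.6880149^2 + 0.25692087^2 + 0.14142136^2) = 0.85485221
U = k * uc = 2 * 0.85485221
U = 1.7097

1.7097


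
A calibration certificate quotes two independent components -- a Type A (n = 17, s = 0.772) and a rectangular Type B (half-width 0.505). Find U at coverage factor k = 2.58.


u_A = s / sqrt(n) = 0.772 / sqrt(17) = 0.1872375
u_B = half_width / sqrt(3) = 0.505 / sqrt(3) = 0.29156189
uc = sqrt(u_A^2 + u_B^2) = sqrt(0.1872375^2 + 0.29156189^2) = 0.34650572
U = k * uc = 2.58 * 0.34650572
U = 0.8940

0.8940


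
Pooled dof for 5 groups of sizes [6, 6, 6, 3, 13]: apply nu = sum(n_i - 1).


nu = sum_i (n_i - 1)
nu = ((6 - 1) + (6 - 1) + (6 - 1) + (3 - 1) + (13 - 1))
nu = 5 + 5 + 5 + 2 + 12
nu = 29

29


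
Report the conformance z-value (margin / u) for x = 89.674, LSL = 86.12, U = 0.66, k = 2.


u = U / k = 0.66 / 2 = 0.33
margin = |LSL - x| = |86.12 - 89.674| = 3.554
z = margin / u = 3.554 / 0.33
z = 10.7697

10.7697


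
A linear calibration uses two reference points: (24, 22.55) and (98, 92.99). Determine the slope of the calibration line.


slope = (y2 - y1) / (x2 - x1)
= (92.99 - 22.55) / (98 - 24)
= 70.4400 / 74
= 0.9519

0.9519


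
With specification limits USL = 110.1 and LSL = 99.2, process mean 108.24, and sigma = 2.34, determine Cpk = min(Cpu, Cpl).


Cpu = (USL - mean) / (3*sigma) = (110.1 - 108.24) / (3*2.34) = 0.2650
Cpl = (mean - LSL) / (3*sigma) = (108.24 - 99.2) / (3*2.34) = 1.2877
Cpk = min(Cpu, Cpl) = 0.2650

0.2650


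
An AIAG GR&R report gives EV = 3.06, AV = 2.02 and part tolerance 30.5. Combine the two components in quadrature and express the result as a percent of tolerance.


GRR = sqrt(EV^2 + AV^2) = sqrt(3.06^2 + 2.02^2) = 3.6666061
%GRR = GRR / tol * 100 = 3.6666061 / 30.5 * 100
%GRR = 12.0217

12.0217


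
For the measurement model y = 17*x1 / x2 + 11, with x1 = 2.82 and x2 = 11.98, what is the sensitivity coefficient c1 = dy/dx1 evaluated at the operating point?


y = 17*x1 / x2 + 11
dy/dx1 = 17/x2
Evaluate at x2 = 11.98: c1 = 17 / 11.98
c1 = 1.4190

1.4190


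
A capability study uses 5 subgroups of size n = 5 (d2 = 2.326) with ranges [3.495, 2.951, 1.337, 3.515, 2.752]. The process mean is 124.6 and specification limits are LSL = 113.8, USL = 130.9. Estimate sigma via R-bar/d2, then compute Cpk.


R_bar = (3.495 + 2.951 + 1.337 + 3.515 + 2.752) / 5 = 2.81
sigma = R_bar / d2 = 2.81 / 2.326 = 1.2080825
Cp = (USL - LSL)/(6*sigma) = (130.9 - 113.8)/(6*1.2080825) = 2.3591
Cpu = (130.9 - 124.6)/(3*1.2080825) = 1.7383
Cpl = (124.6 - 113.8)/(3*1.2080825) = 2.9799
Cpk = min(Cpu, Cpl) = 1.7383

1.7383


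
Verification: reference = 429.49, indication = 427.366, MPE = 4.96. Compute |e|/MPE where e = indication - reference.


e = indication - reference = 427.366 - 429.49 = -2.1240
|e| = 2.1240
ratio = |e| / MPE = 2.1240 / 4.96
ratio = 0.4282

0.4282


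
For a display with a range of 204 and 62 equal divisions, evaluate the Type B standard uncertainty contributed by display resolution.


resolution = range / divisions
resolution = 204 / 62 = 3.2903226
u_res = resolution / (2*sqrt(3))
u_res = 3.2903226 / 3.4641016
u_res = 0.9498

0.9498


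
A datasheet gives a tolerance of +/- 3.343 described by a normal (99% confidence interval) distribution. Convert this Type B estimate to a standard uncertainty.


u_B = half_width / 2.576
u_B = 3.343 / 2.576
u_B = 1.2977

1.2977


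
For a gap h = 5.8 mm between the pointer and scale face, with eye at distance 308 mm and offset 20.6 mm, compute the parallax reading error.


error = h * offset / d
= 5.8 * 20.6 / 308
= 0.3879

0.3879


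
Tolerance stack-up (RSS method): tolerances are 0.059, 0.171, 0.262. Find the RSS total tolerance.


RSS = sqrt(0.059^2 + 0.171^2 + 0.262^2)
= sqrt(0.101366)
= 0.3184

0.3184


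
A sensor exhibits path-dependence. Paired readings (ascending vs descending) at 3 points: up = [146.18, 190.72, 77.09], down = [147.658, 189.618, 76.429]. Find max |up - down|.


|146.18 - 147.658| = 1.4780
|190.72 - 189.618| = 1.1020
|77.09 - 76.429| = 0.6610
hysteresis = max(diffs) = 1.4780

1.4780


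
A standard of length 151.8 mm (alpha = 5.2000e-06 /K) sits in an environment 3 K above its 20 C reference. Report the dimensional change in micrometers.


dL = L * alpha * dT
= 151.8 * 5.2000e-06 * 3
= 0.0023681 mm
dL_um = 0.0023681 * 1000 = 2.3681 um

2.3681


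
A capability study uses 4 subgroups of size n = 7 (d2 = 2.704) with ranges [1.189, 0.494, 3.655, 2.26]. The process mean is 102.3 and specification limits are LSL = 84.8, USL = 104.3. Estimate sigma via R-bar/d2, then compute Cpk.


R_bar = (1.189 + 0.494 + 3.655 + 2.26) / 4 = 1.8995
sigma = R_bar / d2 = 1.8995 / 2.704 = 0.70247781
Cp = (USL - LSL)/(6*sigma) = (104.3 - 84.8)/(6*0.70247781) = 4.6265
Cpu = (104.3 - 102.3)/(3*0.70247781) = 0.9490
Cpl = (102.3 - 84.8)/(3*0.70247781) = 8.3039
Cpk = min(Cpu, Cpl) = 0.9490

0.9490
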